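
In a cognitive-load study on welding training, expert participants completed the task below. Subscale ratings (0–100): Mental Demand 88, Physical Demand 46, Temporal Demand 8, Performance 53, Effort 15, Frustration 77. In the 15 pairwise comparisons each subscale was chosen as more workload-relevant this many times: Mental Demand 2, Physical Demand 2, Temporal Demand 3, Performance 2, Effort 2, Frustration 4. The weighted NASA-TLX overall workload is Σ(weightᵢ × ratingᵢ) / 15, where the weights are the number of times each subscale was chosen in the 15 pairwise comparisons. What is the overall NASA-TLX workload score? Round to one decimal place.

The tallies are the weights (they sum to 15).
Weighted sum = 2·88 + 2·46 + 3·8 + 2·53 + 2·15 + 4·77
            = 176 + 92 + 24 + 106 + 30 + 308 = 736.
Overall workload = 736 / 15 = 49.0667 ≈ 49.1.

49.1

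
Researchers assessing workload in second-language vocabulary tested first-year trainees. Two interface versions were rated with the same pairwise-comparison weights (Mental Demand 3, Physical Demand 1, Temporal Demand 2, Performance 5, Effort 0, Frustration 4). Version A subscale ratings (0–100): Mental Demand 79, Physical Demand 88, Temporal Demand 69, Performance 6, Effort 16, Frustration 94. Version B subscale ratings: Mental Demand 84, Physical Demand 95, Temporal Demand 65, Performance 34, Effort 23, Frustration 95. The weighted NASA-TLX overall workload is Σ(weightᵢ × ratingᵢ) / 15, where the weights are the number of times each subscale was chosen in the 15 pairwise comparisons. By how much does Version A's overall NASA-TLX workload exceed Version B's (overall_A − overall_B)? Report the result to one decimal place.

-10.5

Version A weighted sum = 3·79 + 1·88 + 2·69 + 5·6 + 0·16 + 4·94 = 237 + 88 + 138 + 30 + 0 + 376 = 869; overall_A = 869/15 = 57.9333.
Version B weighted sum = 3·84 + 1·95 + 2·65 + 5·34 + 0·23 + 4·95 = 252 + 95 + 130 + 170 + 0 + 380 = 1027; overall_B = 1027/15 = 68.4667.
Difference = 57.9333 − 68.4667 = -10.5334 ≈ -10.5.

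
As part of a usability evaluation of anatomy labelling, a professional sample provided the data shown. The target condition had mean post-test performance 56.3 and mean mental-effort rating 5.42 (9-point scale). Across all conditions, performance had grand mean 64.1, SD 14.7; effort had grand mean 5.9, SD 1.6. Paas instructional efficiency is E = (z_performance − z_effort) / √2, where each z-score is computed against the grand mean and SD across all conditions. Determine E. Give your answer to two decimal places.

-0.16

z_performance = (56.3 − 64.1) / 14.7 = -7.8000 / 14.7 = -0.5306.
z_effort = (5.42 − 5.9) / 1.6 = -0.4800 / 1.6 = -0.3000.
z_P − z_E = -0.5306 − (-0.3000) = -0.2306.
E = -0.2306 / √2 = -0.2306 / 1.41421 = -0.1631 ≈ -0.16.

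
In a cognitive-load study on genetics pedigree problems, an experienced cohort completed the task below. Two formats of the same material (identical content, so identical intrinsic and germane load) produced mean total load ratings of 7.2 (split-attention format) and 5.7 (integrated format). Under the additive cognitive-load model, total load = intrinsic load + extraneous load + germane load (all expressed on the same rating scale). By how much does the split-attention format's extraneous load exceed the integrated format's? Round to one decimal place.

1.5

Intrinsic and germane load are equal across formats, so the difference in total load equals the difference in extraneous load.
Extraneous-load difference = 7.2 − 5.7 = 1.5.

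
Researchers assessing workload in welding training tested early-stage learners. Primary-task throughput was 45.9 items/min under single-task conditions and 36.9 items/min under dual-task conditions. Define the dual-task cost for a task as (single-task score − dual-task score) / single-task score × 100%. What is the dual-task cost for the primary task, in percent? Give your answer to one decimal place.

Cost = (45.9 − 36.9) / 45.9 × 100%
     = 9.0000 / 45.9 × 100% = 19.6078%.
≈ 19.6%.

19.6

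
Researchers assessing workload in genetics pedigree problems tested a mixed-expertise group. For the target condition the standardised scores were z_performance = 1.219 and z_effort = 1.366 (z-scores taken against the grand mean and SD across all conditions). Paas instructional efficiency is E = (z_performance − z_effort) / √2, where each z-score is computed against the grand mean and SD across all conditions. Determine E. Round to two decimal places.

z_P − z_E = 1.219 − 1.366 = -0.1470.
E = -0.1470 / √2 = -0.1470 / 1.41421 = -0.1039 ≈ -0.10.

-0.10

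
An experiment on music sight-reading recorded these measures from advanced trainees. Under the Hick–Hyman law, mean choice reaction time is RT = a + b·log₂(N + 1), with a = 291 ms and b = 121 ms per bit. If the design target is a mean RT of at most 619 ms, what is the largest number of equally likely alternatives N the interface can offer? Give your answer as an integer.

5

Set 291 + 121·log₂(N + 1) ≤ 619.
log₂(N + 1) ≤ (619 − 291) / 121 = 2.7107.
N + 1 ≤ 2^2.7107 = 6.5464.
N ≤ 5.5464, so the largest integer N is 5.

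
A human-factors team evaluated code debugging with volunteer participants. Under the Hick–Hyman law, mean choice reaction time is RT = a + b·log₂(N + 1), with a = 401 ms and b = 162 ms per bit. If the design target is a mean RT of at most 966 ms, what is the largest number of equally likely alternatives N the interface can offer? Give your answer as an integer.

10

Set 401 + 162·log₂(N + 1) ≤ 966.
log₂(N + 1) ≤ (966 − 401) / 162 = 3.4877.
N + 1 ≤ 2^3.4877 = 11.2177.
N ≤ 10.2177, so the largest integer N is 10.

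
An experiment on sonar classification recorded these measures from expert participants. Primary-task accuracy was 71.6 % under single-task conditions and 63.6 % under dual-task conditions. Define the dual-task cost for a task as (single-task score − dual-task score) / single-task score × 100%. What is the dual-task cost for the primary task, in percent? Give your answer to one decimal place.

Cost = (71.6 − 63.6) / 71.6 × 100%
     = 8.0000 / 71.6 × 100% = 11.1732%.
≈ 11.2%.

11.2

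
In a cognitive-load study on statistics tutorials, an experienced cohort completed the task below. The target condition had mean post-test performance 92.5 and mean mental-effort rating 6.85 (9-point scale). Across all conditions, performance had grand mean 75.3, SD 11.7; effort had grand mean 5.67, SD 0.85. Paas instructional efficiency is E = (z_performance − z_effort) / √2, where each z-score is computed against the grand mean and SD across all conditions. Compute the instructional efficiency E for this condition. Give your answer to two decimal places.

z_performance = (92.5 − 75.3) / 11.7 = 17.2000 / 11.7 = 1.4701.
z_effort = (6.85 − 5.67) / 0.85 = 1.1800 / 0.85 = 1.3882.
z_P − z_E = 1.4701 − 1.3882 = 0.0819.
E = 0.0819 / √2 = 0.0819 / 1.41421 = 0.0579 ≈ 0.06.

0.06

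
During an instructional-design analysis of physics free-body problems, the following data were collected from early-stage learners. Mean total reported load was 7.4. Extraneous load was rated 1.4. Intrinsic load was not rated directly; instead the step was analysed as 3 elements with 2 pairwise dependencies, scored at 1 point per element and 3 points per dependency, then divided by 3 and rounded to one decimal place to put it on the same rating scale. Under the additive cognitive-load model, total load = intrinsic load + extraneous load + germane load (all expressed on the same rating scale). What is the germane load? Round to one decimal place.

3.0

Intrinsic (element-interactivity): (3 × 1 + 2 × 3) / 3 = 9 / 3 = 3.0000 → 3.0.
germane load = total − intrinsic − extraneous
             = 7.4 − 3.0 − 1.4 = 3.0.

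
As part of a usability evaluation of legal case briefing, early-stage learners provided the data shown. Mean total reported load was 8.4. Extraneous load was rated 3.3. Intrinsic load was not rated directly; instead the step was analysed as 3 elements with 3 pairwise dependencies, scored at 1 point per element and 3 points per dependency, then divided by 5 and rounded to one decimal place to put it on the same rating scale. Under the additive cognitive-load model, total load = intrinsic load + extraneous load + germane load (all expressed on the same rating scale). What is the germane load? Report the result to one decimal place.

Intrinsic (element-interactivity): (3 × 1 + 3 × 3) / 5 = 12 / 5 = 2.4000 → 2.4.
germane load = total − intrinsic − extraneous
             = 8.4 − 2.4 − 3.3 = 2.7.

2.7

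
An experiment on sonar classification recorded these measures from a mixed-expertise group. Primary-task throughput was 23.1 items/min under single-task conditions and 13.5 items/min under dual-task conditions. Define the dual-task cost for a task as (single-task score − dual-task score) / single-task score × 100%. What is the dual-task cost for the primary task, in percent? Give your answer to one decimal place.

41.6

Cost = (23.1 − 13.5) / 23.1 × 100%
     = 9.6000 / 23.1 × 100% = 41.5584%.
≈ 41.6%.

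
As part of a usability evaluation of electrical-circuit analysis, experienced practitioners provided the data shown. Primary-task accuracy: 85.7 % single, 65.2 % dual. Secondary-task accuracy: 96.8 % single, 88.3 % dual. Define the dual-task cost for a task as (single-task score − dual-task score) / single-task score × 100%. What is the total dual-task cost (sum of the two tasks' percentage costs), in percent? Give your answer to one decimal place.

Primary cost = (85.7 − 65.2) / 85.7 × 100% = 23.9207%.
Secondary cost = (96.8 − 88.3) / 96.8 × 100% = 8.7810%.
Total = 23.9207% + 8.7810% = 32.7017% ≈ 32.7%.

32.7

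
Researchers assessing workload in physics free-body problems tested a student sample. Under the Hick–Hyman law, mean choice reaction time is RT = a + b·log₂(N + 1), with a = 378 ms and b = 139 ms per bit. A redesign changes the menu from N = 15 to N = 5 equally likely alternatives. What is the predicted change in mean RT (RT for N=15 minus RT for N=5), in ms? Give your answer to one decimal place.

196.7

RT(15) = 378 + 139·log₂(16) = 378 + 139·4.0000 = 934.0000 ms.
RT(5) = 378 + 139·log₂(6) = 378 + 139·2.5850 = 737.3150 ms.
Difference = 934.0000 − 737.3150 = 196.6850 ≈ 196.7 ms.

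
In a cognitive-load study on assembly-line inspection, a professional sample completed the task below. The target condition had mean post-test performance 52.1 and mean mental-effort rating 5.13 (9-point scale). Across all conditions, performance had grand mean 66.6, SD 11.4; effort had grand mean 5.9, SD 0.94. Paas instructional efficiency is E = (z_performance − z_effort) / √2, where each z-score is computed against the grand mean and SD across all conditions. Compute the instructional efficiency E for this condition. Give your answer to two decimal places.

z_performance = (52.1 − 66.6) / 11.4 = -14.5000 / 11.4 = -1.2719.
z_effort = (5.13 − 5.9) / 0.94 = -0.7700 / 0.94 = -0.8191.
z_P − z_E = -1.2719 − (-0.8191) = -0.4528.
E = -0.4528 / √2 = -0.4528 / 1.41421 = -0.3202 ≈ -0.32.

-0.32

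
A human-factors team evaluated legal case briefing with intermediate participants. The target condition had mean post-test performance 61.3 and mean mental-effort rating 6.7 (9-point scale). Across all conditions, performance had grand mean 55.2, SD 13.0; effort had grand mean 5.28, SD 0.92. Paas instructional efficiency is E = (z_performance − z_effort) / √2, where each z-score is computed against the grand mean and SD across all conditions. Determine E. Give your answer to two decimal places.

-0.76

z_performance = (61.3 − 55.2) / 13.0 = 6.1000 / 13.0 = 0.4692.
z_effort = (6.7 − 5.28) / 0.92 = 1.4200 / 0.92 = 1.5435.
z_P − z_E = 0.4692 − 1.5435 = -1.0743.
E = -1.0743 / √2 = -1.0743 / 1.41421 = -0.7596 ≈ -0.76.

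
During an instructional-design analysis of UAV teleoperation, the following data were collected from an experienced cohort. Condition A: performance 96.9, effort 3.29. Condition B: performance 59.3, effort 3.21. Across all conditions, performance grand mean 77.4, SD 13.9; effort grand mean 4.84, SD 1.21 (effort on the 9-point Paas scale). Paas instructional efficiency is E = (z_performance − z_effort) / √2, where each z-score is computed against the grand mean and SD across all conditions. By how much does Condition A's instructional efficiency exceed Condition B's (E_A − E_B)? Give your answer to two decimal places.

Condition A: z_P = (96.9 − 77.4)/13.9 = 1.4029; z_E = (3.29 − 4.84)/1.21 = -1.2810; E_A = (1.4029 − (-1.2810))/√2 = 1.8978.
Condition B: z_P = (59.3 − 77.4)/13.9 = -1.3022; z_E = (3.21 − 4.84)/1.21 = -1.3471; E_B = (-1.3022 − (-1.3471))/√2 = 0.0317.
E_A − E_B = 1.8978 − 0.0317 = 1.8661 ≈ 1.87.

1.87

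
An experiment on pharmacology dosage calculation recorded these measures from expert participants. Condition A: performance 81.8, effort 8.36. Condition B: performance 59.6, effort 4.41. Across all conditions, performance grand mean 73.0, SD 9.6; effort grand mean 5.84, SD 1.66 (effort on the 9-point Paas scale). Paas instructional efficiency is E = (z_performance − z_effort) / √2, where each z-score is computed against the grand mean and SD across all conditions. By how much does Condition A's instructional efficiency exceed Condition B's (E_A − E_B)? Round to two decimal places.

-0.05

Condition A: z_P = (81.8 − 73.0)/9.6 = 0.9167; z_E = (8.36 − 5.84)/1.66 = 1.5181; E_A = (0.9167 − 1.5181)/√2 = -0.4253.
Condition B: z_P = (59.6 − 73.0)/9.6 = -1.3958; z_E = (4.41 − 5.84)/1.66 = -0.8614; E_B = (-1.3958 − (-0.8614))/√2 = -0.3779.
E_A − E_B = -0.4253 − (-0.3779) = -0.0474 ≈ -0.05.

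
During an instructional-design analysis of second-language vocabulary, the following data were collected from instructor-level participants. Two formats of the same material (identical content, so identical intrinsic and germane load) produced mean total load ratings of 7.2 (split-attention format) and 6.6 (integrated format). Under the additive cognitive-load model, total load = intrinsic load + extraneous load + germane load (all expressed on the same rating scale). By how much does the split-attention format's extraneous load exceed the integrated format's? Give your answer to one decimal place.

0.6

Intrinsic and germane load are equal across formats, so the difference in total load equals the difference in extraneous load.
Extraneous-load difference = 7.2 − 6.6 = 0.6.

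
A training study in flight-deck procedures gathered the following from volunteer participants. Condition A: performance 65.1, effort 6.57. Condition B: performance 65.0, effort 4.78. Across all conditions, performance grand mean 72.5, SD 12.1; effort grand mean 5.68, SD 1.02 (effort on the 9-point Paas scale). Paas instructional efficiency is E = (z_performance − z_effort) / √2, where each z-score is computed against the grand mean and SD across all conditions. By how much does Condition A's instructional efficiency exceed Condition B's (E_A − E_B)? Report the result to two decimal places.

-1.24

Condition A: z_P = (65.1 − 72.5)/12.1 = -0.6116; z_E = (6.57 − 5.68)/1.02 = 0.8725; E_A = (-0.6116 − 0.8725)/√2 = -1.0494.
Condition B: z_P = (65.0 − 72.5)/12.1 = -0.6198; z_E = (4.78 − 5.68)/1.02 = -0.8824; E_B = (-0.6198 − (-0.8824))/√2 = 0.1857.
E_A − E_B = -1.0494 − 0.1857 = -1.2351 ≈ -1.24.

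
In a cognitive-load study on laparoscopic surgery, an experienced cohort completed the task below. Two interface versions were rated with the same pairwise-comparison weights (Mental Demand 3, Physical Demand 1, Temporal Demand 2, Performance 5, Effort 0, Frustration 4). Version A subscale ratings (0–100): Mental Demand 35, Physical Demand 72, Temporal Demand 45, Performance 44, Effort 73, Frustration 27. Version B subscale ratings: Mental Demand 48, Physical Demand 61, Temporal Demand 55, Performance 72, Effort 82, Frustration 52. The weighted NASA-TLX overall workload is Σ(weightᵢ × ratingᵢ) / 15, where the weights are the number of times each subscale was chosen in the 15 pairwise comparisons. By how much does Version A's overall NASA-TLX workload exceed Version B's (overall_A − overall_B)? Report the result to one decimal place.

Version A weighted sum = 3·35 + 1·72 + 2·45 + 5·44 + 0·73 + 4·27 = 105 + 72 + 90 + 220 + 0 + 108 = 595; overall_A = 595/15 = 39.6667.
Version B weighted sum = 3·48 + 1·61 + 2·55 + 5·72 + 0·82 + 4·52 = 144 + 61 + 110 + 360 + 0 + 208 = 883; overall_B = 883/15 = 58.8667.
Difference = 39.6667 − 58.8667 = -19.2000 ≈ -19.2.

-19.2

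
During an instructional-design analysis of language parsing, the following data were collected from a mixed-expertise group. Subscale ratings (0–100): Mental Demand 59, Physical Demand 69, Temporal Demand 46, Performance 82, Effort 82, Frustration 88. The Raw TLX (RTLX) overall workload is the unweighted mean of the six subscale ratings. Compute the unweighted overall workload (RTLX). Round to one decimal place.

71.0

Sum of ratings = 59 + 69 + 46 + 82 + 82 + 88 = 426.
RTLX = 426 / 6 = 71.0000 ≈ 71.0.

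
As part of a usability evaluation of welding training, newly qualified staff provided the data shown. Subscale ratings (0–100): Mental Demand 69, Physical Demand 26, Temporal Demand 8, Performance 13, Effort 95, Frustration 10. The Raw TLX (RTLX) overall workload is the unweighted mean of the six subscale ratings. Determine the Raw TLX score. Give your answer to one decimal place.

Sum of ratings = 69 + 26 + 8 + 13 + 95 + 10 = 221.
RTLX = 221 / 6 = 36.8333 ≈ 36.8.

36.8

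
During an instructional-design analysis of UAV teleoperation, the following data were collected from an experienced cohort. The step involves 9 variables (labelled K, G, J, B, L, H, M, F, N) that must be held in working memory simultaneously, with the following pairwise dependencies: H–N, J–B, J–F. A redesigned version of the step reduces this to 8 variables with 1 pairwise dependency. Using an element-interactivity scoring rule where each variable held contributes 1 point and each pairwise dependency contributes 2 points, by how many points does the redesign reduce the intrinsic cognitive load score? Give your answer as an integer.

5

Original: 9 × 1 + 3 × 2 = 9 + 6 = 15.
Redesigned: 8 × 1 + 1 × 2 = 8 + 2 = 10.
Reduction = 15 − 10 = 5.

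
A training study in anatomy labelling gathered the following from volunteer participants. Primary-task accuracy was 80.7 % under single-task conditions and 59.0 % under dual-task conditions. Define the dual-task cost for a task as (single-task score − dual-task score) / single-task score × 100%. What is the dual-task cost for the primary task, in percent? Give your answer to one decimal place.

Cost = (80.7 − 59.0) / 80.7 × 100%
     = 21.7000 / 80.7 × 100% = 26.8897%.
≈ 26.9%.

26.9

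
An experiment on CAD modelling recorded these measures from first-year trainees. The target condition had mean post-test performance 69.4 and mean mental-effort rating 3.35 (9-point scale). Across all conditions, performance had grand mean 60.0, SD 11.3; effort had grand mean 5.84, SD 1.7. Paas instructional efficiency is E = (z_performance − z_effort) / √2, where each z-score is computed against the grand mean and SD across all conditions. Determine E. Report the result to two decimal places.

z_performance = (69.4 − 60.0) / 11.3 = 9.4000 / 11.3 = 0.8319.
z_effort = (3.35 − 5.84) / 1.7 = -2.4900 / 1.7 = -1.4647.
z_P − z_E = 0.8319 − (-1.4647) = 2.2966.
E = 2.2966 / √2 = 2.2966 / 1.41421 = 1.6239 ≈ 1.62.

1.62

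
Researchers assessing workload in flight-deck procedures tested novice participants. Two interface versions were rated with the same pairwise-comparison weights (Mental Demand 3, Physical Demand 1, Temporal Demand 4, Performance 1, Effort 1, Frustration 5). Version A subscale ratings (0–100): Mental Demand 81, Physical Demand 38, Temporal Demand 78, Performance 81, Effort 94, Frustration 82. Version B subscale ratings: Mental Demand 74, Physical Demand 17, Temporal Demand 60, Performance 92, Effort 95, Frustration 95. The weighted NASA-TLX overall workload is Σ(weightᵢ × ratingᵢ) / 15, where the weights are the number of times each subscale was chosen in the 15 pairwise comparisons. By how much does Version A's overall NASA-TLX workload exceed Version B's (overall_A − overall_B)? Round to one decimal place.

2.5

Version A weighted sum = 3·81 + 1·38 + 4·78 + 1·81 + 1·94 + 5·82 = 243 + 38 + 312 + 81 + 94 + 410 = 1178; overall_A = 1178/15 = 78.5333.
Version B weighted sum = 3·74 + 1·17 + 4·60 + 1·92 + 1·95 + 5·95 = 222 + 17 + 240 + 92 + 95 + 475 = 1141; overall_B = 1141/15 = 76.0667.
Difference = 78.5333 − 76.0667 = 2.4666 ≈ 2.5.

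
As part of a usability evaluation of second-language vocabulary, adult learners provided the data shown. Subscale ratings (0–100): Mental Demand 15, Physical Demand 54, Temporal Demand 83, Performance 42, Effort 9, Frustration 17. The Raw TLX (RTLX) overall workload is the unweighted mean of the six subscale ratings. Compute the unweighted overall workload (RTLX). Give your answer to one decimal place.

Sum of ratings = 15 + 54 + 83 + 42 + 9 + 17 = 220.
RTLX = 220 / 6 = 36.6667 ≈ 36.7.

36.7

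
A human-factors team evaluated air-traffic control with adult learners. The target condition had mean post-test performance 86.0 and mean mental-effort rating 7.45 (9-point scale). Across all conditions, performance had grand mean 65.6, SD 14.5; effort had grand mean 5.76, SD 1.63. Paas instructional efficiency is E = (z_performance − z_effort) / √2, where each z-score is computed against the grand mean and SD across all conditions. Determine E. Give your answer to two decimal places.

z_performance = (86.0 − 65.6) / 14.5 = 20.4000 / 14.5 = 1.4069.
z_effort = (7.45 − 5.76) / 1.63 = 1.6900 / 1.63 = 1.0368.
z_P − z_E = 1.4069 − 1.0368 = 0.3701.
E = 0.3701 / √2 = 0.3701 / 1.41421 = 0.2617 ≈ 0.26.

0.26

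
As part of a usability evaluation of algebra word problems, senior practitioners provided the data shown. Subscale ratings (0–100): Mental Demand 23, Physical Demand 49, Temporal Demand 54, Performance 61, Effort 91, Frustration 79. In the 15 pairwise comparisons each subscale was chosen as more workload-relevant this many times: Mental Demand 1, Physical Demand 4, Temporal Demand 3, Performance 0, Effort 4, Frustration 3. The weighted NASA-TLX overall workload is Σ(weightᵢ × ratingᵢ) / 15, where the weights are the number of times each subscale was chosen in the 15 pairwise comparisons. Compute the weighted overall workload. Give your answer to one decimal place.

65.5

The tallies are the weights (they sum to 15).
Weighted sum = 1·23 + 4·49 + 3·54 + 0·61 + 4·91 + 3·79
            = 23 + 196 + 162 + 0 + 364 + 237 = 982.
Overall workload = 982 / 15 = 65.4667 ≈ 65.5.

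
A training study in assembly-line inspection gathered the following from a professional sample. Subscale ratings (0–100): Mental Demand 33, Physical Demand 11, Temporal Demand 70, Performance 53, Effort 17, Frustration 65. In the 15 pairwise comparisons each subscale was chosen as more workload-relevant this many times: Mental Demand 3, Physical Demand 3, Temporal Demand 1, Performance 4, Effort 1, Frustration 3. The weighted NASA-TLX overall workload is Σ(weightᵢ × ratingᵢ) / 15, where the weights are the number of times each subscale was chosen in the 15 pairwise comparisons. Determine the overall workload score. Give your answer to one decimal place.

41.7

The tallies are the weights (they sum to 15).
Weighted sum = 3·33 + 3·11 + 1·70 + 4·53 + 1·17 + 3·65
            = 99 + 33 + 70 + 212 + 17 + 195 = 626.
Overall workload = 626 / 15 = 41.7333 ≈ 41.7.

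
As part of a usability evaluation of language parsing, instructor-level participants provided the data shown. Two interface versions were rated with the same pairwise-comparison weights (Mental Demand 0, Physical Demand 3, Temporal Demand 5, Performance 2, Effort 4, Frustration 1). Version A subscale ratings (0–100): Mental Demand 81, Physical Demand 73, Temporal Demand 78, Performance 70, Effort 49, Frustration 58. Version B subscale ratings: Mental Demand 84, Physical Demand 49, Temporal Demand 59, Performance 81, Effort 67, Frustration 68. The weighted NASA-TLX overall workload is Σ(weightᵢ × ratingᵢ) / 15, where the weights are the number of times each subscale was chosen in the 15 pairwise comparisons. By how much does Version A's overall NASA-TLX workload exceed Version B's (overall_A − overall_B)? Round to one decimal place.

Version A weighted sum = 0·81 + 3·73 + 5·78 + 2·70 + 4·49 + 1·58 = 0 + 219 + 390 + 140 + 196 + 58 = 1003; overall_A = 1003/15 = 66.8667.
Version B weighted sum = 0·84 + 3·49 + 5·59 + 2·81 + 4·67 + 1·68 = 0 + 147 + 295 + 162 + 268 + 68 = 940; overall_B = 940/15 = 62.6667.
Difference = 66.8667 − 62.6667 = 4.2000 ≈ 4.2.

4.2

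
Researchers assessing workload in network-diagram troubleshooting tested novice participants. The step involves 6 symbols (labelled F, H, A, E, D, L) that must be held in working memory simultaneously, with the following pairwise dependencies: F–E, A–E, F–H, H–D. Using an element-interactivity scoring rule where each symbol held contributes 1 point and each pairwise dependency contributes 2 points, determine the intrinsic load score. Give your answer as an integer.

Count of symbols held simultaneously: 6.
Count of pairwise dependencies listed: 4.
Element contribution: 6 × 1 = 6.
Interaction contribution: 4 × 2 = 8.
Intrinsic load = 6 + 8 = 14.

14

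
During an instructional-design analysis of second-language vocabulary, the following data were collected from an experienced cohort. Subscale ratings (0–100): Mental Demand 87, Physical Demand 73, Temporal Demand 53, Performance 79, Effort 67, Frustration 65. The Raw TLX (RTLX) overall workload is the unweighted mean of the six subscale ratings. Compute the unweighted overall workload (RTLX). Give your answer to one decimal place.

70.7

Sum of ratings = 87 + 73 + 53 + 79 + 67 + 65 = 424.
RTLX = 424 / 6 = 70.6667 ≈ 70.7.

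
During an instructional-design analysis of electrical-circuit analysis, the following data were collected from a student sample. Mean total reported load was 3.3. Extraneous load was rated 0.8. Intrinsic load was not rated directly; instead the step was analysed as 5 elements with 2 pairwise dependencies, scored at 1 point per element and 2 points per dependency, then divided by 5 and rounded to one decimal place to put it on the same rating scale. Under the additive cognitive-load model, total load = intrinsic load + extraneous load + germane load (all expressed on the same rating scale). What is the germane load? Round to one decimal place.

0.7

Intrinsic (element-interactivity): (5 × 1 + 2 × 2) / 5 = 9 / 5 = 1.8000 → 1.8.
germane load = total − intrinsic − extraneous
             = 3.3 − 1.8 − 0.8 = 0.7.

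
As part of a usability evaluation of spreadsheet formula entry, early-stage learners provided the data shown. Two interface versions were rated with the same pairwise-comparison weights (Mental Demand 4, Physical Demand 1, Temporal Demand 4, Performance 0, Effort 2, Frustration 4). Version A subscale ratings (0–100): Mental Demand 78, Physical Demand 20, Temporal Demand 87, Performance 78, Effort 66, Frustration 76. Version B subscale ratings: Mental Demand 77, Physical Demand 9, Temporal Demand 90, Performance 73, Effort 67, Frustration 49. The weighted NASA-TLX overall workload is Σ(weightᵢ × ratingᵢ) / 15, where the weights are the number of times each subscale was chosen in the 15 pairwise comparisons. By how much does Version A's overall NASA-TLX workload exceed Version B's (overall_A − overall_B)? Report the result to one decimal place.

7.3

Version A weighted sum = 4·78 + 1·20 + 4·87 + 0·78 + 2·66 + 4·76 = 312 + 20 + 348 + 0 + 132 + 304 = 1116; overall_A = 1116/15 = 74.4000.
Version B weighted sum = 4·77 + 1·9 + 4·90 + 0·73 + 2·67 + 4·49 = 308 + 9 + 360 + 0 + 134 + 196 = 1007; overall_B = 1007/15 = 67.1333.
Difference = 74.4000 − 67.1333 = 7.2667 ≈ 7.3.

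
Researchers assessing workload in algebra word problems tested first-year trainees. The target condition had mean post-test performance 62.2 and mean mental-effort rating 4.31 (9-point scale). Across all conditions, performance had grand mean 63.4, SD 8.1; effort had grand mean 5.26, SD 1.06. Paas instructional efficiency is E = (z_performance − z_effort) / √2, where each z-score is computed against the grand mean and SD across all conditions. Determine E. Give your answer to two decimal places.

z_performance = (62.2 − 63.4) / 8.1 = -1.2000 / 8.1 = -0.1481.
z_effort = (4.31 − 5.26) / 1.06 = -0.9500 / 1.06 = -0.8962.
z_P − z_E = -0.1481 − (-0.8962) = 0.7481.
E = 0.7481 / √2 = 0.7481 / 1.41421 = 0.5290 ≈ 0.53.

0.53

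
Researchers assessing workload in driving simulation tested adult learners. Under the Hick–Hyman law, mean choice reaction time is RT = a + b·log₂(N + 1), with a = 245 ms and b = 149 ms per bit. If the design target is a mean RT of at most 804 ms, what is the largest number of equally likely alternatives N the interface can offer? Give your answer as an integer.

Set 245 + 149·log₂(N + 1) ≤ 804.
log₂(N + 1) ≤ (804 − 245) / 149 = 3.7517.
N + 1 ≤ 2^3.7517 = 13.4702.
N ≤ 12.4702, so the largest integer N is 12.

12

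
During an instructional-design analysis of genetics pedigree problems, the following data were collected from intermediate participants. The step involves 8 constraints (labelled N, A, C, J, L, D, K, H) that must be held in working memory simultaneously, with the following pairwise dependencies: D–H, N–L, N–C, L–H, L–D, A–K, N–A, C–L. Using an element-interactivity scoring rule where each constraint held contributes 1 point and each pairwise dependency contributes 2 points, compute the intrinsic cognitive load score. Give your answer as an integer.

24

Count of constraints held simultaneously: 8.
Count of pairwise dependencies listed: 8.
Element contribution: 8 × 1 = 8.
Interaction contribution: 8 × 2 = 16.
Intrinsic load = 8 + 16 = 24.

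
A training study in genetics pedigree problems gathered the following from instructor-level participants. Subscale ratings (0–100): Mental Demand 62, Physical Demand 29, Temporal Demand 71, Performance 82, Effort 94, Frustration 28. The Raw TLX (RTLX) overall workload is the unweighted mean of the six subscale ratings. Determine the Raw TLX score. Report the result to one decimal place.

Sum of ratings = 62 + 29 + 71 + 82 + 94 + 28 = 366.
RTLX = 366 / 6 = 61.0000 ≈ 61.0.

61.0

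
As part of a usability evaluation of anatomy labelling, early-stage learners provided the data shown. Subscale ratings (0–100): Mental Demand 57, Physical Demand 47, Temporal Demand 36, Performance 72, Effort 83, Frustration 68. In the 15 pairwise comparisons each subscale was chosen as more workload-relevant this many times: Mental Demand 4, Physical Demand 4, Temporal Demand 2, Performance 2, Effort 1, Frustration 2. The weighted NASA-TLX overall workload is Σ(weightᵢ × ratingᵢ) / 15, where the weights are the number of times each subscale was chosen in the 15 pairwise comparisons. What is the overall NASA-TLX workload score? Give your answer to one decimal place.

The tallies are the weights (they sum to 15).
Weighted sum = 4·57 + 4·47 + 2·36 + 2·72 + 1·83 + 2·68
            = 228 + 188 + 72 + 144 + 83 + 136 = 851.
Overall workload = 851 / 15 = 56.7333 ≈ 56.7.

56.7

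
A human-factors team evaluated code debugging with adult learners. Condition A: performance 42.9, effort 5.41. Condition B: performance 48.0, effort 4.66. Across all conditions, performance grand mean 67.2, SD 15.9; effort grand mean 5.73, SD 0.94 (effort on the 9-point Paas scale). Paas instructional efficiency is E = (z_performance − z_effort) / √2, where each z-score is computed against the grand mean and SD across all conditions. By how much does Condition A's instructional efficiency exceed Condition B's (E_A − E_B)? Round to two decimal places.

Condition A: z_P = (42.9 − 67.2)/15.9 = -1.5283; z_E = (5.41 − 5.73)/0.94 = -0.3404; E_A = (-1.5283 − (-0.3404))/√2 = -0.8400.
Condition B: z_P = (48.0 − 67.2)/15.9 = -1.2075; z_E = (4.66 − 5.73)/0.94 = -1.1383; E_B = (-1.2075 − (-1.1383))/√2 = -0.0489.
E_A − E_B = -0.8400 − (-0.0489) = -0.7911 ≈ -0.79.

-0.79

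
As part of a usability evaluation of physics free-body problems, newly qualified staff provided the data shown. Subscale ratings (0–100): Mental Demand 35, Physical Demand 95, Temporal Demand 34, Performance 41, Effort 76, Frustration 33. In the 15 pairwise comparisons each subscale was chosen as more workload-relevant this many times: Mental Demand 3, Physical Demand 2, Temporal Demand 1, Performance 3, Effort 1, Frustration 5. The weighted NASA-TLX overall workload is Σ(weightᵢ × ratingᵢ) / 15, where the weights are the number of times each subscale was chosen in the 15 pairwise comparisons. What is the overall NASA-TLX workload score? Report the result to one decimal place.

The tallies are the weights (they sum to 15).
Weighted sum = 3·35 + 2·95 + 1·34 + 3·41 + 1·76 + 5·33
            = 105 + 190 + 34 + 123 + 76 + 165 = 693.
Overall workload = 693 / 15 = 46.2000 ≈ 46.2.

46.2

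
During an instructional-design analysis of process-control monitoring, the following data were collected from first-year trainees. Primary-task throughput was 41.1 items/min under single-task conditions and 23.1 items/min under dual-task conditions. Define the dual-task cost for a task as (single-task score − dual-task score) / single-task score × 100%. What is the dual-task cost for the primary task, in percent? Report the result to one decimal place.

Cost = (41.1 − 23.1) / 41.1 × 100%
     = 18.0000 / 41.1 × 100% = 43.7956%.
≈ 43.8%.

43.8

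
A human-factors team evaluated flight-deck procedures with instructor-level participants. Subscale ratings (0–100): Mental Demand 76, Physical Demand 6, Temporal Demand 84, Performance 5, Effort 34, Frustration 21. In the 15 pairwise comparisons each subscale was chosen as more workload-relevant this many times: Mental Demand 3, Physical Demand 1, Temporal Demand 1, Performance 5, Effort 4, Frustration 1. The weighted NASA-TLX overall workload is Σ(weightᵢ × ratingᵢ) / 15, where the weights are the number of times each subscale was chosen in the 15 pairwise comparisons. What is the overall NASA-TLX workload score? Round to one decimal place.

The tallies are the weights (they sum to 15).
Weighted sum = 3·76 + 1·6 + 1·84 + 5·5 + 4·34 + 1·21
            = 228 + 6 + 84 + 25 + 136 + 21 = 500.
Overall workload = 500 / 15 = 33.3333 ≈ 33.3.

33.3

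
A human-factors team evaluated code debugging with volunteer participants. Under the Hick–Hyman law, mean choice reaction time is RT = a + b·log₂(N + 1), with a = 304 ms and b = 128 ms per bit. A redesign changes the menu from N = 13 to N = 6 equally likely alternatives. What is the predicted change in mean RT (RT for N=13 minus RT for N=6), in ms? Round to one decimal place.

128.0

RT(13) = 304 + 128·log₂(14) = 304 + 128·3.8074 = 791.3472 ms.
RT(6) = 304 + 128·log₂(7) = 304 + 128·2.8074 = 663.3472 ms.
Difference = 791.3472 − 663.3472 = 128.0000 ≈ 128.0 ms.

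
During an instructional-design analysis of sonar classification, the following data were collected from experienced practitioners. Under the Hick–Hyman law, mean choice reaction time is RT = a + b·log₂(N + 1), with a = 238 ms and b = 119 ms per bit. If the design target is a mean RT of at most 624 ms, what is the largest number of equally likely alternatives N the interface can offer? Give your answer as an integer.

Set 238 + 119·log₂(N + 1) ≤ 624.
log₂(N + 1) ≤ (624 − 238) / 119 = 3.2437.
N + 1 ≤ 2^3.2437 = 9.4722.
N ≤ 8.4722, so the largest integer N is 8.

8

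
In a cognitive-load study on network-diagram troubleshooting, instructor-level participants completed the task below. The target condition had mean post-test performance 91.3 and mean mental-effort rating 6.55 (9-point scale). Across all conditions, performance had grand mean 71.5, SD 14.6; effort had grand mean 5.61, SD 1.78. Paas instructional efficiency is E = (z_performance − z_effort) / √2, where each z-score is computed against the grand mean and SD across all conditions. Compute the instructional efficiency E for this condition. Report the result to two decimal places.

z_performance = (91.3 − 71.5) / 14.6 = 19.8000 / 14.6 = 1.3562.
z_effort = (6.55 − 5.61) / 1.78 = 0.9400 / 1.78 = 0.5281.
z_P − z_E = 1.3562 − 0.5281 = 0.8281.
E = 0.8281 / √2 = 0.8281 / 1.41421 = 0.5856 ≈ 0.59.

0.59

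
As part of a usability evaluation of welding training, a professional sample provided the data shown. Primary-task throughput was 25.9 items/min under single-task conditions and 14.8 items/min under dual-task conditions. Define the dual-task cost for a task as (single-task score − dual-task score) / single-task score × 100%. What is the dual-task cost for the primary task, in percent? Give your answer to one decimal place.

42.9

Cost = (25.9 − 14.8) / 25.9 × 100%
     = 11.1000 / 25.9 × 100% = 42.8571%.
≈ 42.9%.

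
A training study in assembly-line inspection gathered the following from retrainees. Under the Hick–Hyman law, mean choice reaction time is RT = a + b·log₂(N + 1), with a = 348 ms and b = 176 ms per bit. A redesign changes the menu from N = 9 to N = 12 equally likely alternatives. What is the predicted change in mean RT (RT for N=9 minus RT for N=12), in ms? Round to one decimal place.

RT(9) = 348 + 176·log₂(10) = 348 + 176·3.3219 = 932.6544 ms.
RT(12) = 348 + 176·log₂(13) = 348 + 176·3.7004 = 999.2704 ms.
Difference = 932.6544 − 999.2704 = -66.6160 ≈ -66.6 ms.

-66.6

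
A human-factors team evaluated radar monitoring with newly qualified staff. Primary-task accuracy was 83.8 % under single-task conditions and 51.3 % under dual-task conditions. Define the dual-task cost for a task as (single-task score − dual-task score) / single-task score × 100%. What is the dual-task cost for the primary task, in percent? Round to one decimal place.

38.8

Cost = (83.8 − 51.3) / 83.8 × 100%
     = 32.5000 / 83.8 × 100% = 38.7828%.
≈ 38.8%.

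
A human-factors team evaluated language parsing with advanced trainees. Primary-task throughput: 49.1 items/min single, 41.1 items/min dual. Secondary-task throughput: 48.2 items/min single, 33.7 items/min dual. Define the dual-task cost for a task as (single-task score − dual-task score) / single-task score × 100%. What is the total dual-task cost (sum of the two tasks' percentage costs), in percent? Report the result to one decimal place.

46.4

Primary cost = (49.1 − 41.1) / 49.1 × 100% = 16.2933%.
Secondary cost = (48.2 − 33.7) / 48.2 × 100% = 30.0830%.
Total = 16.2933% + 30.0830% = 46.3763% ≈ 46.4%.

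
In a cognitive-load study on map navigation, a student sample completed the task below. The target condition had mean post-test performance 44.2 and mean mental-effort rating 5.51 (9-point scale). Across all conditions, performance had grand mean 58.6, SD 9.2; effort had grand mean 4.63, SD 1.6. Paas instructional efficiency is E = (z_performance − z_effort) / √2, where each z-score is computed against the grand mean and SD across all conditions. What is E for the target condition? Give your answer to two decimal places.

z_performance = (44.2 − 58.6) / 9.2 = -14.4000 / 9.2 = -1.5652.
z_effort = (5.51 − 4.63) / 1.6 = 0.8800 / 1.6 = 0.5500.
z_P − z_E = -1.5652 − 0.5500 = -2.1152.
E = -2.1152 / √2 = -2.1152 / 1.41421 = -1.4957 ≈ -1.50.

-1.50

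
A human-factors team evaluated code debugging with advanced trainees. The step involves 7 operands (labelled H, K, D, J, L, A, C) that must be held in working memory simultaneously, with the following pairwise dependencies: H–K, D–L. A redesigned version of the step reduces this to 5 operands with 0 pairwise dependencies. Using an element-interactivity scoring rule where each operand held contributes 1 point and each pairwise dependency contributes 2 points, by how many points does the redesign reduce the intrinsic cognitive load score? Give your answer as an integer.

Original: 7 × 1 + 2 × 2 = 7 + 4 = 11.
Redesigned: 5 × 1 + 0 × 2 = 5 + 0 = 5.
Reduction = 11 − 5 = 6.

6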